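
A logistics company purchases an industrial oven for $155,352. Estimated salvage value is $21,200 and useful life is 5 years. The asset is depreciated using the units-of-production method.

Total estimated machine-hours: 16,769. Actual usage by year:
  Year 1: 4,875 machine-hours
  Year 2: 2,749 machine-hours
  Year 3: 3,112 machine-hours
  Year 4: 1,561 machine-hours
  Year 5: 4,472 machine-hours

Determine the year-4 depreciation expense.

$12,488

Depreciable base = $155,352 − $21,200 = $134,152.
Rate = $134,152 / 16,769 machine-hours = $8 per machine-hour.
Year 1: 4,875 × $8 = $39,000. Book value $116,352.
Year 2: 2,749 × $8 = $21,992. Book value $94,360.
Year 3: 3,112 × $8 = $24,896. Book value $69,464.
Year 4: 1,561 × $8 = $12,488. Book value $56,976.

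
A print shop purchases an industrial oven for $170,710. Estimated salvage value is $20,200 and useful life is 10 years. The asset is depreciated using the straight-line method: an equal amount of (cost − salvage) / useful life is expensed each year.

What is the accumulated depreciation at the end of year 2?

$30,102

Depreciable base = $170,710 − $20,200 = $150,510.
Annual expense = $150,510 / 10 = $15,051.
End of year 1: book value $155,659.
End of year 2: book value $140,608.
Accumulated through year 2 = $170,710 − $140,608 = $30,102.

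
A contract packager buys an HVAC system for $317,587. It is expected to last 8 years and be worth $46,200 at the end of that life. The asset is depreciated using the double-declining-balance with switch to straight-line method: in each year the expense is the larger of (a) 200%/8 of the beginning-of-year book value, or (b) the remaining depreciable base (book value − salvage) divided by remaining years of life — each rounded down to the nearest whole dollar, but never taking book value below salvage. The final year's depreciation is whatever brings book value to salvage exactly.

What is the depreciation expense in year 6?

Depreciable base = $317,587 − $46,200 = $271,387.
Year 1: DB = ⌊$317,587 × 200%/8⌋ = $79,396; SL = ⌊$271,387/8⌋ = $33,923 → take DB $79,396. Book value $238,191.
Year 2: DB = ⌊$238,191 × 200%/8⌋ = $59,547; SL = ⌊$191,991/7⌋ = $27,427 → take DB $59,547. Book value $178,644.
Year 3: DB = ⌊$178,644 × 200%/8⌋ = $44,661; SL = ⌊$132,444/6⌋ = $22,074 → take DB $44,661. Book value $133,983.
Year 4: DB = ⌊$133,983 × 200%/8⌋ = $33,495; SL = ⌊$87,783/5⌋ = $17,556 → take DB $33,495. Book value $100,488.
Year 5: DB = ⌊$100,488 × 200%/8⌋ = $25,122; SL = ⌊$54,288/4⌋ = $13,572 → take DB $25,122. Book value $75,366.
Year 6: DB = ⌊$75,366 × 200%/8⌋ = $18,841; SL = ⌊$29,166/3⌋ = $9,722 → take DB $18,841. Book value $56,525.

$18,841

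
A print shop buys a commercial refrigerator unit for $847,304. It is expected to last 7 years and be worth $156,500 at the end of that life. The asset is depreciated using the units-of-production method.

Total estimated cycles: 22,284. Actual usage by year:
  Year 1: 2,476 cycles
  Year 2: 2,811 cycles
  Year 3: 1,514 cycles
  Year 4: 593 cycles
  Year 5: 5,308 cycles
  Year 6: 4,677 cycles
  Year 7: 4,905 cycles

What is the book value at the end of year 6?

Depreciable base = $847,304 − $156,500 = $690,804.
Rate = $690,804 / 22,284 cycles = $31 per cycle.
Year 1: 2,476 × $31 = $76,756. Book value $770,548.
Year 2: 2,811 × $31 = $87,141. Book value $683,407.
Year 3: 1,514 × $31 = $46,934. Book value $636,473.
Year 4: 593 × $31 = $18,383. Book value $618,090.
Year 5: 5,308 × $31 = $164,548. Book value $453,542.
Year 6: 4,677 × $31 = $144,987. Book value $308,555.

$308,555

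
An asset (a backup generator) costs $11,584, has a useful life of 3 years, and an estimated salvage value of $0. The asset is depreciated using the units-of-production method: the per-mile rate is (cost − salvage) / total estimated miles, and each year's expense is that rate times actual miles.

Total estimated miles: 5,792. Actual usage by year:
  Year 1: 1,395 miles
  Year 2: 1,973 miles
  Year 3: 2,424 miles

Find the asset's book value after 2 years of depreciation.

Depreciable base = $11,584 − $0 = $11,584.
Rate = $11,584 / 5,792 miles = $2 per mile.
Year 1: 1,395 × $2 = $2,790. Book value $8,794.
Year 2: 1,973 × $2 = $3,946. Book value $4,848.

$4,848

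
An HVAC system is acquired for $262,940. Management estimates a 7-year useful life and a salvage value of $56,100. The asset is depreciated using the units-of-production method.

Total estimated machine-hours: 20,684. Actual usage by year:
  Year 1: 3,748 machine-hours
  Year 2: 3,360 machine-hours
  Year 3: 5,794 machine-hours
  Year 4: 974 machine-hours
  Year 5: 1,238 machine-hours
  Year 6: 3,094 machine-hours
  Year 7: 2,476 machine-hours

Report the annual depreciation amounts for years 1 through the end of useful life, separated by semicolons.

Depreciable base = $262,940 − $56,100 = $206,840.
Rate = $206,840 / 20,684 machine-hours = $10 per machine-hour.
Year 1: 3,748 × $10 = $37,480. Book value $225,460.
Year 2: 3,360 × $10 = $33,600. Book value $191,860.
Year 3: 5,794 × $10 = $57,940. Book value $133,920.
Year 4: 974 × $10 = $9,740. Book value $124,180.
Year 5: 1,238 × $10 = $12,380. Book value $111,800.
Year 6: 3,094 × $10 = $30,940. Book value $80,860.
Year 7: 2,476 × $10 = $24,760. Book value $56,100.

$37,480; $33,600; $57,940; $9,740; $12,380; $30,940; $24,760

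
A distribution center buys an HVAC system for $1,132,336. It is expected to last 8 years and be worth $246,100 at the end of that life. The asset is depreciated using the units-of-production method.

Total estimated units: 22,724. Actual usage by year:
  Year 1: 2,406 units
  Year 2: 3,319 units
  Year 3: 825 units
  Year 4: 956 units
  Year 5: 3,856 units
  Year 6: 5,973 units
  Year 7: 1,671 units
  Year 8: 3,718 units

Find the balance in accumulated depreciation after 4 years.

$292,734

Depreciable base = $1,132,336 − $246,100 = $886,236.
Rate = $886,236 / 22,724 units = $39 per unit.
Year 1: 2,406 × $39 = $93,834. Book value $1,038,502.
Year 2: 3,319 × $39 = $129,441. Book value $909,061.
Year 3: 825 × $39 = $32,175. Book value $876,886.
Year 4: 956 × $39 = $37,284. Book value $839,602.
Accumulated through year 4 = $1,132,336 − $839,602 = $292,734.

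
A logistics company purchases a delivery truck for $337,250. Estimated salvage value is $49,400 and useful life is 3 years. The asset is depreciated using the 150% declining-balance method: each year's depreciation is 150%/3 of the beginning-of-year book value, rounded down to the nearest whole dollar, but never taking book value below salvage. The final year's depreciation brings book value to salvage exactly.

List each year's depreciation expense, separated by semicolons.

Depreciable base = $337,250 − $49,400 = $287,850.
Year 1: ⌊$337,250 × 150%/3⌋ = $168,625. Book value $168,625.
Year 2: ⌊$168,625 × 150%/3⌋ = $84,312. Book value $84,313.
Year 3 (final): $84,313 − $49,400 = $34,913. Book value $49,400.

$168,625; $84,312; $34,913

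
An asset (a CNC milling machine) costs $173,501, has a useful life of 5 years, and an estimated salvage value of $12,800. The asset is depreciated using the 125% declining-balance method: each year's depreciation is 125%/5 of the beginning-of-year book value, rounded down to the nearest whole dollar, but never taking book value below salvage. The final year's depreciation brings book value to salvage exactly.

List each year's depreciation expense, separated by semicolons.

Depreciable base = $173,501 − $12,800 = $160,701.
Year 1: ⌊$173,501 × 125%/5⌋ = $43,375. Book value $130,126.
Year 2: ⌊$130,126 × 125%/5⌋ = $32,531. Book value $97,595.
Year 3: ⌊$97,595 × 125%/5⌋ = $24,398. Book value $73,197.
Year 4: ⌊$73,197 × 125%/5⌋ = $18,299. Book value $54,898.
Year 5 (final): $54,898 − $12,800 = $42,098. Book value $12,800.

$43,375; $32,531; $24,398; $18,299; $42,098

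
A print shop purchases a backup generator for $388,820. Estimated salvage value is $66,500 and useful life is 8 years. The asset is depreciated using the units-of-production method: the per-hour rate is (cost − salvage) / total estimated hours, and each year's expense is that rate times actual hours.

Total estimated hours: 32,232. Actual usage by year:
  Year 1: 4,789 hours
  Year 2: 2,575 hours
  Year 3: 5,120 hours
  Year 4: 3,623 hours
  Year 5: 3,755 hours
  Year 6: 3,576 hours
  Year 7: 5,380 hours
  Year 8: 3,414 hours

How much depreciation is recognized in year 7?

$53,800

Depreciable base = $388,820 − $66,500 = $322,320.
Rate = $322,320 / 32,232 hours = $10 per hour.
Year 1: 4,789 × $10 = $47,890. Book value $340,930.
Year 2: 2,575 × $10 = $25,750. Book value $315,180.
Year 3: 5,120 × $10 = $51,200. Book value $263,980.
Year 4: 3,623 × $10 = $36,230. Book value $227,750.
Year 5: 3,755 × $10 = $37,550. Book value $190,200.
Year 6: 3,576 × $10 = $35,760. Book value $154,440.
Year 7: 5,380 × $10 = $53,800. Book value $100,640.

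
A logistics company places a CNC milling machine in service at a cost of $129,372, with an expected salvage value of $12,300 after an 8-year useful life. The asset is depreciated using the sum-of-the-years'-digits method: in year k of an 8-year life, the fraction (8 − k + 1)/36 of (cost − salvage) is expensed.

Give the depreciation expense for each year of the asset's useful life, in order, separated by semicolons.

Depreciable base = $129,372 − $12,300 = $117,072.
Sum of the years' digits = 8+7+6+5+4+3+2+1 = 36.
Year 1: $117,072 × 8/36 = $26,016. Book value $103,356.
Year 2: $117,072 × 7/36 = $22,764. Book value $80,592.
Year 3: $117,072 × 6/36 = $19,512. Book value $61,080.
Year 4: $117,072 × 5/36 = $16,260. Book value $44,820.
Year 5: $117,072 × 4/36 = $13,008. Book value $31,812.
Year 6: $117,072 × 3/36 = $9,756. Book value $22,056.
Year 7: $117,072 × 2/36 = $6,504. Book value $15,552.
Year 8: $117,072 × 1/36 = $3,252. Book value $12,300.

$26,016; $22,764; $19,512; $16,260; $13,008; $9,756; $6,504; $3,252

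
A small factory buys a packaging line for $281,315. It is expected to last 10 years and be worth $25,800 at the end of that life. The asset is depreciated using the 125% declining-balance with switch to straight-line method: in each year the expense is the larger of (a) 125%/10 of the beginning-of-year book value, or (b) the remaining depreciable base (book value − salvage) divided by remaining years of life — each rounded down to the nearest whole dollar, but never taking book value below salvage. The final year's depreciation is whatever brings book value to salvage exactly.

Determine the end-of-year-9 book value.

Depreciable base = $281,315 − $25,800 = $255,515.
Year 1: DB = ⌊$281,315 × 125%/10⌋ = $35,164; SL = ⌊$255,515/10⌋ = $25,551 → take DB $35,164. Book value $246,151.
Year 2: DB = ⌊$246,151 × 125%/10⌋ = $30,768; SL = ⌊$220,351/9⌋ = $24,483 → take DB $30,768. Book value $215,383.
Year 3: DB = ⌊$215,383 × 125%/10⌋ = $26,922; SL = ⌊$189,583/8⌋ = $23,697 → take DB $26,922. Book value $188,461.
Year 4: DB = ⌊$188,461 × 125%/10⌋ = $23,557; SL = ⌊$162,661/7⌋ = $23,237 → take DB $23,557. Book value $164,904.
Year 5: DB = ⌊$164,904 × 125%/10⌋ = $20,613; SL = ⌊$139,104/6⌋ = $23,184 → take SL $23,184. Book value $141,720.
Year 6: DB = ⌊$141,720 × 125%/10⌋ = $17,715; SL = ⌊$115,920/5⌋ = $23,184 → take SL $23,184. Book value $118,536.
Year 7: DB = ⌊$118,536 × 125%/10⌋ = $14,817; SL = ⌊$92,736/4⌋ = $23,184 → take SL $23,184. Book value $95,352.
Year 8: DB = ⌊$95,352 × 125%/10⌋ = $11,919; SL = ⌊$69,552/3⌋ = $23,184 → take SL $23,184. Book value $72,168.
Year 9: DB = ⌊$72,168 × 125%/10⌋ = $9,021; SL = ⌊$46,368/2⌋ = $23,184 → take SL $23,184. Book value $48,984.

$48,984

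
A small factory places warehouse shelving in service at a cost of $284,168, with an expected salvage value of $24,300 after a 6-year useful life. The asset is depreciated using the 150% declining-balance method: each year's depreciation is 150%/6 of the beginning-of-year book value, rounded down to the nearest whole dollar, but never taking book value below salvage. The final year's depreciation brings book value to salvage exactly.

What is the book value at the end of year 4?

$89,913

Depreciable base = $284,168 − $24,300 = $259,868.
Year 1: ⌊$284,168 × 150%/6⌋ = $71,042. Book value $213,126.
Year 2: ⌊$213,126 × 150%/6⌋ = $53,281. Book value $159,845.
Year 3: ⌊$159,845 × 150%/6⌋ = $39,961. Book value $119,884.
Year 4: ⌊$119,884 × 150%/6⌋ = $29,971. Book value $89,913.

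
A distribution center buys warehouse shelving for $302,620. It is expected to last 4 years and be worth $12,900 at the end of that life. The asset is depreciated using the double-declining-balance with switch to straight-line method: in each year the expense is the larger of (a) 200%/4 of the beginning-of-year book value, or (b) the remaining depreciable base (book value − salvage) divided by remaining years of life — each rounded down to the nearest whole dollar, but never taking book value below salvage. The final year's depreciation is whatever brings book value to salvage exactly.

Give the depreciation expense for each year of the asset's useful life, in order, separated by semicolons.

Depreciable base = $302,620 − $12,900 = $289,720.
Year 1: DB = ⌊$302,620 × 200%/4⌋ = $151,310; SL = ⌊$289,720/4⌋ = $72,430 → take DB $151,310. Book value $151,310.
Year 2: DB = ⌊$151,310 × 200%/4⌋ = $75,655; SL = ⌊$138,410/3⌋ = $46,136 → take DB $75,655. Book value $75,655.
Year 3: DB = ⌊$75,655 × 200%/4⌋ = $37,827; SL = ⌊$62,755/2⌋ = $31,377 → take DB $37,827. Book value $37,828.
Year 4 (final): $37,828 − $12,900 = $24,928. Book value $12,900.

$151,310; $75,655; $37,827; $24,928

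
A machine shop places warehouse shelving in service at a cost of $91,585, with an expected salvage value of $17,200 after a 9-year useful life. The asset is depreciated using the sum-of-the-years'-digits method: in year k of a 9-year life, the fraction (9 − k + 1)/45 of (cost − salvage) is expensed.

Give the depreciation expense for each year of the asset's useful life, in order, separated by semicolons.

Depreciable base = $91,585 − $17,200 = $74,385.
Sum of the years' digits = 9+8+7+6+5+4+3+2+1 = 45.
Year 1: $74,385 × 9/45 = $14,877. Book value $76,708.
Year 2: $74,385 × 8/45 = $13,224. Book value $63,484.
Year 3: $74,385 × 7/45 = $11,571. Book value $51,913.
Year 4: $74,385 × 6/45 = $9,918. Book value $41,995.
Year 5: $74,385 × 5/45 = $8,265. Book value $33,730.
Year 6: $74,385 × 4/45 = $6,612. Book value $27,118.
Year 7: $74,385 × 3/45 = $4,959. Book value $22,159.
Year 8: $74,385 × 2/45 = $3,306. Book value $18,853.
Year 9: $74,385 × 1/45 = $1,653. Book value $17,200.

$14,877; $13,224; $11,571; $9,918; $8,265; $6,612; $4,959; $3,306; $1,653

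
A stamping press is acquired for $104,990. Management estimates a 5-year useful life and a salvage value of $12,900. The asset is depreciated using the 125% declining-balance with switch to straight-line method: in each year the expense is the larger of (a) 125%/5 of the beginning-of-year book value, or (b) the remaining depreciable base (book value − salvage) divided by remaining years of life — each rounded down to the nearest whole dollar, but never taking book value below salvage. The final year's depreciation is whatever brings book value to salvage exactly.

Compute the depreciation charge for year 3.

$15,386

Depreciable base = $104,990 − $12,900 = $92,090.
Year 1: DB = ⌊$104,990 × 125%/5⌋ = $26,247; SL = ⌊$92,090/5⌋ = $18,418 → take DB $26,247. Book value $78,743.
Year 2: DB = ⌊$78,743 × 125%/5⌋ = $19,685; SL = ⌊$65,843/4⌋ = $16,460 → take DB $19,685. Book value $59,058.
Year 3: DB = ⌊$59,058 × 125%/5⌋ = $14,764; SL = ⌊$46,158/3⌋ = $15,386 → take SL $15,386. Book value $43,672.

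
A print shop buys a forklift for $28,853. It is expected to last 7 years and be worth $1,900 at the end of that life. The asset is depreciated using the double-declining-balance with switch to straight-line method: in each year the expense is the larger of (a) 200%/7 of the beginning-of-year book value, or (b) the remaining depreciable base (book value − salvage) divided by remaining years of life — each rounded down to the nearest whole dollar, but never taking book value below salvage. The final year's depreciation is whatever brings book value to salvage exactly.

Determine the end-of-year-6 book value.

$3,633

Depreciable base = $28,853 − $1,900 = $26,953.
Year 1: DB = ⌊$28,853 × 200%/7⌋ = $8,243; SL = ⌊$26,953/7⌋ = $3,850 → take DB $8,243. Book value $20,610.
Year 2: DB = ⌊$20,610 × 200%/7⌋ = $5,888; SL = ⌊$18,710/6⌋ = $3,118 → take DB $5,888. Book value $14,722.
Year 3: DB = ⌊$14,722 × 200%/7⌋ = $4,206; SL = ⌊$12,822/5⌋ = $2,564 → take DB $4,206. Book value $10,516.
Year 4: DB = ⌊$10,516 × 200%/7⌋ = $3,004; SL = ⌊$8,616/4⌋ = $2,154 → take DB $3,004. Book value $7,512.
Year 5: DB = ⌊$7,512 × 200%/7⌋ = $2,146; SL = ⌊$5,612/3⌋ = $1,870 → take DB $2,146. Book value $5,366.
Year 6: DB = ⌊$5,366 × 200%/7⌋ = $1,533; SL = ⌊$3,466/2⌋ = $1,733 → take SL $1,733. Book value $3,633.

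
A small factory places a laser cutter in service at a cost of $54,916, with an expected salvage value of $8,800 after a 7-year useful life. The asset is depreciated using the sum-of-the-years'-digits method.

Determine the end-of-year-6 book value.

Depreciable base = $54,916 − $8,800 = $46,116.
Sum of the years' digits = 7+6+5+4+3+2+1 = 28.
Year 1: $46,116 × 7/28 = $11,529. Book value $43,387.
Year 2: $46,116 × 6/28 = $9,882. Book value $33,505.
Year 3: $46,116 × 5/28 = $8,235. Book value $25,270.
Year 4: $46,116 × 4/28 = $6,588. Book value $18,682.
Year 5: $46,116 × 3/28 = $4,941. Book value $13,741.
Year 6: $46,116 × 2/28 = $3,294. Book value $10,447.

$10,447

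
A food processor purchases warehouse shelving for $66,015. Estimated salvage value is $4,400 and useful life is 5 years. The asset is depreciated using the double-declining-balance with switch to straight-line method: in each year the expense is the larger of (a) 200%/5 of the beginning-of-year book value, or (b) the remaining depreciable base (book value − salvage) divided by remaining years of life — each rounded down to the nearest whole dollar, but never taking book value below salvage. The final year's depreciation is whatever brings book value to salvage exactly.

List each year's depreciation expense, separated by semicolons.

Depreciable base = $66,015 − $4,400 = $61,615.
Year 1: DB = ⌊$66,015 × 200%/5⌋ = $26,406; SL = ⌊$61,615/5⌋ = $12,323 → take DB $26,406. Book value $39,609.
Year 2: DB = ⌊$39,609 × 200%/5⌋ = $15,843; SL = ⌊$35,209/4⌋ = $8,802 → take DB $15,843. Book value $23,766.
Year 3: DB = ⌊$23,766 × 200%/5⌋ = $9,506; SL = ⌊$19,366/3⌋ = $6,455 → take DB $9,506. Book value $14,260.
Year 4: DB = ⌊$14,260 × 200%/5⌋ = $5,704; SL = ⌊$9,860/2⌋ = $4,930 → take DB $5,704. Book value $8,556.
Year 5 (final): $8,556 − $4,400 = $4,156. Book value $4,400.

$26,406; $15,843; $9,506; $5,704; $4,156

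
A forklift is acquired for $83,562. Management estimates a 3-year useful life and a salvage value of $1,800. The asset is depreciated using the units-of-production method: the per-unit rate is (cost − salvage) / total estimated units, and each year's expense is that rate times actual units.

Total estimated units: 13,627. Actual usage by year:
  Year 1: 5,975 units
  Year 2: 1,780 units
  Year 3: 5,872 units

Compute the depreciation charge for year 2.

Depreciable base = $83,562 − $1,800 = $81,762.
Rate = $81,762 / 13,627 units = $6 per unit.
Year 1: 5,975 × $6 = $35,850. Book value $47,712.
Year 2: 1,780 × $6 = $10,680. Book value $37,032.

$10,680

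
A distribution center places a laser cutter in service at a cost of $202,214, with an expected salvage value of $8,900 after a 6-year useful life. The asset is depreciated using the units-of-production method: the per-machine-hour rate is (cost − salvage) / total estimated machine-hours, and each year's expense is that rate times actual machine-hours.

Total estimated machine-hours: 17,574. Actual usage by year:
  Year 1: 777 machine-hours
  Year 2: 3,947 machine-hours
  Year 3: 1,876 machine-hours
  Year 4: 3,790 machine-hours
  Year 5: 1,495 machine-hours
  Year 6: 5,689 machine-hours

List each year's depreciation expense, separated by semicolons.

$8,547; $43,417; $20,636; $41,690; $16,445; $62,579

Depreciable base = $202,214 − $8,900 = $193,314.
Rate = $193,314 / 17,574 machine-hours = $11 per machine-hour.
Year 1: 777 × $11 = $8,547. Book value $193,667.
Year 2: 3,947 × $11 = $43,417. Book value $150,250.
Year 3: 1,876 × $11 = $20,636. Book value $129,614.
Year 4: 3,790 × $11 = $41,690. Book value $87,924.
Year 5: 1,495 × $11 = $16,445. Book value $71,479.
Year 6: 5,689 × $11 = $62,579. Book value $8,900.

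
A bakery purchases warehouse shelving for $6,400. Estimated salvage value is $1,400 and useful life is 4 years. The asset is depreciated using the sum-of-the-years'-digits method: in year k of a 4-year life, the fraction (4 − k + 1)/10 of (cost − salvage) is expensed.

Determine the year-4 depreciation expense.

$500

Depreciable base = $6,400 − $1,400 = $5,000.
Sum of the years' digits = 4+3+2+1 = 10.
Year 1: $5,000 × 4/10 = $2,000. Book value $4,400.
Year 2: $5,000 × 3/10 = $1,500. Book value $2,900.
Year 3: $5,000 × 2/10 = $1,000. Book value $1,900.
Year 4: $5,000 × 1/10 = $500. Book value $1,400.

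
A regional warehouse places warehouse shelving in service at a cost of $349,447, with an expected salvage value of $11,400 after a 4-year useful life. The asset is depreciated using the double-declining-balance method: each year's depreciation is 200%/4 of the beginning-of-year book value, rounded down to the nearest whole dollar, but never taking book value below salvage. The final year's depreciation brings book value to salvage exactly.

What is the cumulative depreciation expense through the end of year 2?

Depreciable base = $349,447 − $11,400 = $338,047.
Year 1: ⌊$349,447 × 200%/4⌋ = $174,723. Book value $174,724.
Year 2: ⌊$174,724 × 200%/4⌋ = $87,362. Book value $87,362.
Accumulated through year 2 = $349,447 − $87,362 = $262,085.

$262,085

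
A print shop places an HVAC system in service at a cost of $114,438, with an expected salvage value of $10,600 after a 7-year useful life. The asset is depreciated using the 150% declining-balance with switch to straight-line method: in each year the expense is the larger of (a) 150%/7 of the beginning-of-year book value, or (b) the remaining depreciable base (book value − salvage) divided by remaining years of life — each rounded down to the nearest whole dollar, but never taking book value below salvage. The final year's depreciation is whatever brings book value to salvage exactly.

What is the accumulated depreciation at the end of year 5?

Depreciable base = $114,438 − $10,600 = $103,838.
Year 1: DB = ⌊$114,438 × 150%/7⌋ = $24,522; SL = ⌊$103,838/7⌋ = $14,834 → take DB $24,522. Book value $89,916.
Year 2: DB = ⌊$89,916 × 150%/7⌋ = $19,267; SL = ⌊$79,316/6⌋ = $13,219 → take DB $19,267. Book value $70,649.
Year 3: DB = ⌊$70,649 × 150%/7⌋ = $15,139; SL = ⌊$60,049/5⌋ = $12,009 → take DB $15,139. Book value $55,510.
Year 4: DB = ⌊$55,510 × 150%/7⌋ = $11,895; SL = ⌊$44,910/4⌋ = $11,227 → take DB $11,895. Book value $43,615.
Year 5: DB = ⌊$43,615 × 150%/7⌋ = $9,346; SL = ⌊$33,015/3⌋ = $11,005 → take SL $11,005. Book value $32,610.
Accumulated through year 5 = $114,438 − $32,610 = $81,828.

$81,828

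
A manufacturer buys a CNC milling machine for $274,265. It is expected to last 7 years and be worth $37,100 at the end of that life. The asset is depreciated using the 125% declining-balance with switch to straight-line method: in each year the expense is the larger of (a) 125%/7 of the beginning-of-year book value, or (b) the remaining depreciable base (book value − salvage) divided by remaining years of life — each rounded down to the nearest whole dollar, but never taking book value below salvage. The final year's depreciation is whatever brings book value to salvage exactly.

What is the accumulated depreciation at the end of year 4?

$150,979

Depreciable base = $274,265 − $37,100 = $237,165.
Year 1: DB = ⌊$274,265 × 125%/7⌋ = $48,975; SL = ⌊$237,165/7⌋ = $33,880 → take DB $48,975. Book value $225,290.
Year 2: DB = ⌊$225,290 × 125%/7⌋ = $40,230; SL = ⌊$188,190/6⌋ = $31,365 → take DB $40,230. Book value $185,060.
Year 3: DB = ⌊$185,060 × 125%/7⌋ = $33,046; SL = ⌊$147,960/5⌋ = $29,592 → take DB $33,046. Book value $152,014.
Year 4: DB = ⌊$152,014 × 125%/7⌋ = $27,145; SL = ⌊$114,914/4⌋ = $28,728 → take SL $28,728. Book value $123,286.
Accumulated through year 4 = $274,265 − $123,286 = $150,979.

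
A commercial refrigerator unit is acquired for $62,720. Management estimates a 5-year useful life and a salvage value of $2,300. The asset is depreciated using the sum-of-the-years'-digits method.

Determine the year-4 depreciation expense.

Depreciable base = $62,720 − $2,300 = $60,420.
Sum of the years' digits = 5+4+3+2+1 = 15.
Year 1: $60,420 × 5/15 = $20,140. Book value $42,580.
Year 2: $60,420 × 4/15 = $16,112. Book value $26,468.
Year 3: $60,420 × 3/15 = $12,084. Book value $14,384.
Year 4: $60,420 × 2/15 = $8,056. Book value $6,328.

$8,056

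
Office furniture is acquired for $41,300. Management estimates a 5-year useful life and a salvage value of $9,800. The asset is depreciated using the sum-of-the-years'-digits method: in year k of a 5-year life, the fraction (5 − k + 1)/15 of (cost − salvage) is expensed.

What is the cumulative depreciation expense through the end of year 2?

Depreciable base = $41,300 − $9,800 = $31,500.
Sum of the years' digits = 5+4+3+2+1 = 15.
Year 1: $31,500 × 5/15 = $10,500. Book value $30,800.
Year 2: $31,500 × 4/15 = $8,400. Book value $22,400.
Accumulated through year 2 = $41,300 − $22,400 = $18,900.

$18,900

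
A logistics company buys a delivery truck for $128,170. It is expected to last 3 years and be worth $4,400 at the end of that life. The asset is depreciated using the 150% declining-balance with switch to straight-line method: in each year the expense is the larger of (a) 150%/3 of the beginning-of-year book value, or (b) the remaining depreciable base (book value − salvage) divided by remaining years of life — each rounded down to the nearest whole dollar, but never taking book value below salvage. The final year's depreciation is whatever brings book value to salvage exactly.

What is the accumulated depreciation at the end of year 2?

$96,127

Depreciable base = $128,170 − $4,400 = $123,770.
Year 1: DB = ⌊$128,170 × 150%/3⌋ = $64,085; SL = ⌊$123,770/3⌋ = $41,256 → take DB $64,085. Book value $64,085.
Year 2: DB = ⌊$64,085 × 150%/3⌋ = $32,042; SL = ⌊$59,685/2⌋ = $29,842 → take DB $32,042. Book value $32,043.
Accumulated through year 2 = $128,170 − $32,043 = $96,127.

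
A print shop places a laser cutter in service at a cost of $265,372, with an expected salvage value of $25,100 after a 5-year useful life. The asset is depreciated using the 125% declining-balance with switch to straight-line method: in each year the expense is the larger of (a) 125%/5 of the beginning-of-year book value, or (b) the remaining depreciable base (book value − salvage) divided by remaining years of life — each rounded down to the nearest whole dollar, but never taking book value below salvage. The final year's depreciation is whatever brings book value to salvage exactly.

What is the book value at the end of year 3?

Depreciable base = $265,372 − $25,100 = $240,272.
Year 1: DB = ⌊$265,372 × 125%/5⌋ = $66,343; SL = ⌊$240,272/5⌋ = $48,054 → take DB $66,343. Book value $199,029.
Year 2: DB = ⌊$199,029 × 125%/5⌋ = $49,757; SL = ⌊$173,929/4⌋ = $43,482 → take DB $49,757. Book value $149,272.
Year 3: DB = ⌊$149,272 × 125%/5⌋ = $37,318; SL = ⌊$124,172/3⌋ = $41,390 → take SL $41,390. Book value $107,882.

$107,882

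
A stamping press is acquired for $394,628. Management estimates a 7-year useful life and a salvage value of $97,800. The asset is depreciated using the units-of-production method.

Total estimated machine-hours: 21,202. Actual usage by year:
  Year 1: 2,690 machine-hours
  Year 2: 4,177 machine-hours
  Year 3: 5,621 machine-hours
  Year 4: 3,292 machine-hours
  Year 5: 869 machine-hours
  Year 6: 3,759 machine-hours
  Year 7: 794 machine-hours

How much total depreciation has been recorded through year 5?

Depreciable base = $394,628 − $97,800 = $296,828.
Rate = $296,828 / 21,202 machine-hours = $14 per machine-hour.
Year 1: 2,690 × $14 = $37,660. Book value $356,968.
Year 2: 4,177 × $14 = $58,478. Book value $298,490.
Year 3: 5,621 × $14 = $78,694. Book value $219,796.
Year 4: 3,292 × $14 = $46,088. Book value $173,708.
Year 5: 869 × $14 = $12,166. Book value $161,542.
Accumulated through year 5 = $394,628 − $161,542 = $233,086.

$233,086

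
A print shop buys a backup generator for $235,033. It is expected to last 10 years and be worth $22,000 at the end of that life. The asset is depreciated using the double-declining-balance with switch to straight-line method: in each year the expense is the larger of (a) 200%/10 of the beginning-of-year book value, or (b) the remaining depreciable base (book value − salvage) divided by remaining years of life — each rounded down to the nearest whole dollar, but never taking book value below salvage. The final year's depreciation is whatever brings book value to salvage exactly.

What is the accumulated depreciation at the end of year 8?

Depreciable base = $235,033 − $22,000 = $213,033.
Year 1: DB = ⌊$235,033 × 200%/10⌋ = $47,006; SL = ⌊$213,033/10⌋ = $21,303 → take DB $47,006. Book value $188,027.
Year 2: DB = ⌊$188,027 × 200%/10⌋ = $37,605; SL = ⌊$166,027/9⌋ = $18,447 → take DB $37,605. Book value $150,422.
Year 3: DB = ⌊$150,422 × 200%/10⌋ = $30,084; SL = ⌊$128,422/8⌋ = $16,052 → take DB $30,084. Book value $120,338.
Year 4: DB = ⌊$120,338 × 200%/10⌋ = $24,067; SL = ⌊$98,338/7⌋ = $14,048 → take DB $24,067. Book value $96,271.
Year 5: DB = ⌊$96,271 × 200%/10⌋ = $19,254; SL = ⌊$74,271/6⌋ = $12,378 → take DB $19,254. Book value $77,017.
Year 6: DB = ⌊$77,017 × 200%/10⌋ = $15,403; SL = ⌊$55,017/5⌋ = $11,003 → take DB $15,403. Book value $61,614.
Year 7: DB = ⌊$61,614 × 200%/10⌋ = $12,322; SL = ⌊$39,614/4⌋ = $9,903 → take DB $12,322. Book value $49,292.
Year 8: DB = ⌊$49,292 × 200%/10⌋ = $9,858; SL = ⌊$27,292/3⌋ = $9,097 → take DB $9,858. Book value $39,434.
Accumulated through year 8 = $235,033 − $39,434 = $195,599.

$195,599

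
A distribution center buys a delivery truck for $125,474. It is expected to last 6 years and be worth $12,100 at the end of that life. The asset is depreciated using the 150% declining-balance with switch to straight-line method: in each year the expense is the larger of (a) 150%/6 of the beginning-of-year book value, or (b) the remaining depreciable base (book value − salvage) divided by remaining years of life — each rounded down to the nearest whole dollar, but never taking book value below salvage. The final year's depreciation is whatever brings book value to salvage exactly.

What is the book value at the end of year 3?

$52,935

Depreciable base = $125,474 − $12,100 = $113,374.
Year 1: DB = ⌊$125,474 × 150%/6⌋ = $31,368; SL = ⌊$113,374/6⌋ = $18,895 → take DB $31,368. Book value $94,106.
Year 2: DB = ⌊$94,106 × 150%/6⌋ = $23,526; SL = ⌊$82,006/5⌋ = $16,401 → take DB $23,526. Book value $70,580.
Year 3: DB = ⌊$70,580 × 150%/6⌋ = $17,645; SL = ⌊$58,480/4⌋ = $14,620 → take DB $17,645. Book value $52,935.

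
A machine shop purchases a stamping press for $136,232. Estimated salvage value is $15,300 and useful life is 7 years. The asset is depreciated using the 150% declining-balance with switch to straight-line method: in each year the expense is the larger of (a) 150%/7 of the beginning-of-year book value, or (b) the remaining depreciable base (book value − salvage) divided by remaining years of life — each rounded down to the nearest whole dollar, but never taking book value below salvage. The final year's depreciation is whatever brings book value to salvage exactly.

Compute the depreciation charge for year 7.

$12,207

Depreciable base = $136,232 − $15,300 = $120,932.
Year 1: DB = ⌊$136,232 × 150%/7⌋ = $29,192; SL = ⌊$120,932/7⌋ = $17,276 → take DB $29,192. Book value $107,040.
Year 2: DB = ⌊$107,040 × 150%/7⌋ = $22,937; SL = ⌊$91,740/6⌋ = $15,290 → take DB $22,937. Book value $84,103.
Year 3: DB = ⌊$84,103 × 150%/7⌋ = $18,022; SL = ⌊$68,803/5⌋ = $13,760 → take DB $18,022. Book value $66,081.
Year 4: DB = ⌊$66,081 × 150%/7⌋ = $14,160; SL = ⌊$50,781/4⌋ = $12,695 → take DB $14,160. Book value $51,921.
Year 5: DB = ⌊$51,921 × 150%/7⌋ = $11,125; SL = ⌊$36,621/3⌋ = $12,207 → take SL $12,207. Book value $39,714.
Year 6: DB = ⌊$39,714 × 150%/7⌋ = $8,510; SL = ⌊$24,414/2⌋ = $12,207 → take SL $12,207. Book value $27,507.
Year 7 (final): $27,507 − $15,300 = $12,207. Book value $15,300.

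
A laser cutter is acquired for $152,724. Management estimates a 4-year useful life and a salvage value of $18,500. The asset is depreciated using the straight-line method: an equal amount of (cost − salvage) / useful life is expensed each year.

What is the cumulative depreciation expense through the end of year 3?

Depreciable base = $152,724 − $18,500 = $134,224.
Annual expense = $134,224 / 4 = $33,556.
End of year 1: book value $119,168.
End of year 2: book value $85,612.
End of year 3: book value $52,056.
Accumulated through year 3 = $152,724 − $52,056 = $100,668.

$100,668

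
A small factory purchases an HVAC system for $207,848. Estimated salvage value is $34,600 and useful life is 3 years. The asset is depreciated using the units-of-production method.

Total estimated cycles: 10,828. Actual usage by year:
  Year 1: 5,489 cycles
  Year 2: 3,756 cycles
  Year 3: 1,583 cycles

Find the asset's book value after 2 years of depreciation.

Depreciable base = $207,848 − $34,600 = $173,248.
Rate = $173,248 / 10,828 cycles = $16 per cycle.
Year 1: 5,489 × $16 = $87,824. Book value $120,024.
Year 2: 3,756 × $16 = $60,096. Book value $59,928.

$59,928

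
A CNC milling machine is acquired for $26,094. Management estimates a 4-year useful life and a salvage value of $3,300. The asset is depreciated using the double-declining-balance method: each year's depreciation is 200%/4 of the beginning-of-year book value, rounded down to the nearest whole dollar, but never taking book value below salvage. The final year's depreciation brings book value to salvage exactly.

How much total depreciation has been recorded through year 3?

Depreciable base = $26,094 − $3,300 = $22,794.
Year 1: ⌊$26,094 × 200%/4⌋ = $13,047. Book value $13,047.
Year 2: ⌊$13,047 × 200%/4⌋ = $6,523. Book value $6,524.
Year 3: ⌊$6,524 × 200%/4⌋ = $3,262, capped at $3,224. Book value $3,300.
Accumulated through year 3 = $26,094 − $3,300 = $22,794.

$22,794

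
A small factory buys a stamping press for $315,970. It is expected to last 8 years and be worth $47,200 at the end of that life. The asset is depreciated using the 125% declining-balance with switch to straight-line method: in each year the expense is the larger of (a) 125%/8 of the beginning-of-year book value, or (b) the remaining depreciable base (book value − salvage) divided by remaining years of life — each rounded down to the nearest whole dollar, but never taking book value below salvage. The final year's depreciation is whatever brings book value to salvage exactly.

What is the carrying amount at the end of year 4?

$160,142

Depreciable base = $315,970 − $47,200 = $268,770.
Year 1: DB = ⌊$315,970 × 125%/8⌋ = $49,370; SL = ⌊$268,770/8⌋ = $33,596 → take DB $49,370. Book value $266,600.
Year 2: DB = ⌊$266,600 × 125%/8⌋ = $41,656; SL = ⌊$219,400/7⌋ = $31,342 → take DB $41,656. Book value $224,944.
Year 3: DB = ⌊$224,944 × 125%/8⌋ = $35,147; SL = ⌊$177,744/6⌋ = $29,624 → take DB $35,147. Book value $189,797.
Year 4: DB = ⌊$189,797 × 125%/8⌋ = $29,655; SL = ⌊$142,597/5⌋ = $28,519 → take DB $29,655. Book value $160,142.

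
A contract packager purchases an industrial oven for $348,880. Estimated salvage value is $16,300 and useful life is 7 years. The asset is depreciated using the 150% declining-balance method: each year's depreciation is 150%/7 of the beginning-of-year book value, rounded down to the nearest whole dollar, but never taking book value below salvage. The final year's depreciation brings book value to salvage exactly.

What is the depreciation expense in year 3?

$46,152

Depreciable base = $348,880 − $16,300 = $332,580.
Year 1: ⌊$348,880 × 150%/7⌋ = $74,760. Book value $274,120.
Year 2: ⌊$274,120 × 150%/7⌋ = $58,740. Book value $215,380.
Year 3: ⌊$215,380 × 150%/7⌋ = $46,152. Book value $169,228.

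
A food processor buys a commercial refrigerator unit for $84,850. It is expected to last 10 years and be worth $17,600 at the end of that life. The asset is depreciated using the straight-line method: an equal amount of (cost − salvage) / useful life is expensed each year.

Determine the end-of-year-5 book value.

$51,225

Depreciable base = $84,850 − $17,600 = $67,250.
Annual expense = $67,250 / 10 = $6,725.
End of year 1: book value $78,125.
End of year 2: book value $71,400.
End of year 3: book value $64,675.
End of year 4: book value $57,950.
End of year 5: book value $51,225.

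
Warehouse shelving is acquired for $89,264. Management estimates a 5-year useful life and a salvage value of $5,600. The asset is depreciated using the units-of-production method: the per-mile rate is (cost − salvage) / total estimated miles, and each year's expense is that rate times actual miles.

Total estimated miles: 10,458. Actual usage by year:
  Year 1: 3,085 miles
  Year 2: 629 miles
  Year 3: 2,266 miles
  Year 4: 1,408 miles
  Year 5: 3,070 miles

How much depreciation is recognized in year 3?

Depreciable base = $89,264 − $5,600 = $83,664.
Rate = $83,664 / 10,458 miles = $8 per mile.
Year 1: 3,085 × $8 = $24,680. Book value $64,584.
Year 2: 629 × $8 = $5,032. Book value $59,552.
Year 3: 2,266 × $8 = $18,128. Book value $41,424.

$18,128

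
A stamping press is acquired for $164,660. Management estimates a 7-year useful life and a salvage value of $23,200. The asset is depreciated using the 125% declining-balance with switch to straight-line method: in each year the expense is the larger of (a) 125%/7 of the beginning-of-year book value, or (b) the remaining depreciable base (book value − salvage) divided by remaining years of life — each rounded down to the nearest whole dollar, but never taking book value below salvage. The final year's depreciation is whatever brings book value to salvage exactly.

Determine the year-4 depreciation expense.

$17,016

Depreciable base = $164,660 − $23,200 = $141,460.
Year 1: DB = ⌊$164,660 × 125%/7⌋ = $29,403; SL = ⌊$141,460/7⌋ = $20,208 → take DB $29,403. Book value $135,257.
Year 2: DB = ⌊$135,257 × 125%/7⌋ = $24,153; SL = ⌊$112,057/6⌋ = $18,676 → take DB $24,153. Book value $111,104.
Year 3: DB = ⌊$111,104 × 125%/7⌋ = $19,840; SL = ⌊$87,904/5⌋ = $17,580 → take DB $19,840. Book value $91,264.
Year 4: DB = ⌊$91,264 × 125%/7⌋ = $16,297; SL = ⌊$68,064/4⌋ = $17,016 → take SL $17,016. Book value $74,248.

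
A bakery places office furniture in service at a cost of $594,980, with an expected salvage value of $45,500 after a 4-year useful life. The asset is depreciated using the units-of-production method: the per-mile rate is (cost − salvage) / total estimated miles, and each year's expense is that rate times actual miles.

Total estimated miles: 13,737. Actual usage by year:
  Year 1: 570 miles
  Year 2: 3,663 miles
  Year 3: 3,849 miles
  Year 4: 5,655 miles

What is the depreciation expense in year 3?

Depreciable base = $594,980 − $45,500 = $549,480.
Rate = $549,480 / 13,737 miles = $40 per mile.
Year 1: 570 × $40 = $22,800. Book value $572,180.
Year 2: 3,663 × $40 = $146,520. Book value $425,660.
Year 3: 3,849 × $40 = $153,960. Book value $271,700.

$153,960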